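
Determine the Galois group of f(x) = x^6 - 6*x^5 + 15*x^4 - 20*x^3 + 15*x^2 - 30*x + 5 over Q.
A_6 (also written A6)

The polynomial f is an irreducible sextic over Q, so G = Gal(f/Q) is one of the 16 transitive subgroups 6T1, ..., 6T16 of S_6. The discriminant of f is 746496000000 = 864000^2, a perfect square, so G is contained in A_6. The transitive groups of degree 6 contained in A_6 are: A_4 (6T4, order 12), S_4 (6T7, order 24), (C_3 x C_3) : C_4 (6T10, order 36), PSL(2,5) (6T12, order 60), A_6 (6T15, order 360). By Dedekind's theorem, for a prime p not dividing disc(f) the degrees of the irreducible factors of f mod p form the cycle type of an element of G. Factoring f modulo the 6 such primes p <= 23 (skipping 2, 3, 5, which divide the discriminant), each new pattern first appears at: mod 7: f = (x + 3)(x^5 + 5x^4 + x^2 + 5x + 4), pattern 5+1; mod 23: f = (x + 1)(x + 10)(x + 15)(x^3 + 14x^2 + 5x + 10), pattern 3+1+1+1. No other pattern occurs in this range, so the set of observed cycle types is {5+1, 3+1+1+1}. Among the candidates above, the only group containing elements of all these cycle types is A_6 (6T15) — each of A_4 (6T4), S_4 (6T7), (C_3 x C_3) : C_4 (6T10), PSL(2,5) (6T12) lacks at least one of them. Hence G = A_6 (6T15), of order 360.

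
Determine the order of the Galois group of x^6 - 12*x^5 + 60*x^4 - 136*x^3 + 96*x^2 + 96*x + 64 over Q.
The degree of the splitting field over Q equals the order of the Galois group, so first determine the group. The polynomial f is an irreducible sextic over Q, so G = Gal(f/Q) is one of the 16 transitive subgroups 6T1, ..., 6T16 of S_6. The discriminant of f is -190210142896128, which is not a perfect square, so G is not contained in A_6. The transitive groups of degree 6 not contained in A_6 are: C_6 (6T1, order 6), S_3 (6T2, order 6), D_6 (6T3, order 12), C_3 x S_3 (6T5, order 18), A_4 x C_2 (6T6, order 24), S_4 (6T8, order 24), S_3 x S_3 (6T9, order 36), S_4 x C_2 (6T11, order 48), (S_3 x S_3) : C_2 (6T13, order 72), PGL(2,5) (6T14, order 120), S_6 (6T16, order 720). By Dedekind's theorem, for a prime p not dividing disc(f) the degrees of the irreducible factors of f mod p form the cycle type of an element of G. Factoring f modulo the 33 such primes p <= 149 (skipping 2, 3, which divide the discriminant), each new pattern first appears at: mod 5: f = (x^6 + 3x^5 + 4x^3 + x^2 + x + 4), pattern 6; mod 7: f = (x + 1)(x + 3)(x + 4)(x^3 + x^2 + 5x + 3), pattern 3+1+1+1; mod 17: f = (x^2 + 5x + 14)(x^2 + 6x + 12)(x^2 + 11x + 2), pattern 2+2+2; mod 19: f = (x^3 + 13x^2 + 12x + 1)(x^3 + 13x^2 + 12x + 7), pattern 3+3; mod 73: f = (x + 9)(x + 11)(x + 13)(x + 27)(x + 29)(x + 45), pattern 1+1+1+1+1+1. No other pattern occurs in this range, so the set of observed cycle types is {6, 3+1+1+1, 2+2+2, 3+3, 1+1+1+1+1+1}. The candidates containing elements of all these cycle types are C_3 x S_3 (6T5) of order 18, S_3 x S_3 (6T9) of order 36, (S_3 x S_3) : C_2 (6T13) of order 72, S_6 (6T16) of order 720; the others are excluded. The observed types are precisely the cycle types that occur in C_3 x S_3 (6T5). Each of the other remaining candidates has further cycle types, and by the Chebotarev density theorem the matching factorization patterns would occur for a proportion of primes equal to their share of the group: S_3 x S_3 (6T9) additionally contains elements of type 2+2+1+1 (9 of its 36 elements, about 25% of primes); (S_3 x S_3) : C_2 (6T13) additionally contains elements of type 4+2, 3+2+1, 2+2+1+1, 2+1+1+1+1 (45 of its 72 elements, about 62% of primes); S_6 (6T16) additionally contains elements of type 5+1, 4+2, 4+1+1, 3+2+1, 2+2+1+1, 2+1+1+1+1 (504 of its 720 elements, about 70% of primes). None of the 33 primes tested shows any such pattern (for each of these groups the chance of that is below 10^-4), which rules them out. Hence G = C_3 x S_3 (6T5), of order 18. The Galois group C_3 x S_3 (6T5) has order 18, so the splitting field has degree 18 over Q.

18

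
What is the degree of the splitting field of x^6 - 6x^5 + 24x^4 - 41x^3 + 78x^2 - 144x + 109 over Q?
The degree of the splitting field over Q equals the order of the Galois group, so first determine the group. The polynomial f is an irreducible sextic over Q, so G = Gal(f/Q) is one of the 16 transitive subgroups 6T1, ..., 6T16 of S_6. The discriminant of f is -1161493653934107, which is not a perfect square, so G is not contained in A_6. The transitive groups of degree 6 not contained in A_6 are: C_6 (6T1, order 6), S_3 (6T2, order 6), D_6 (6T3, order 12), C_3 x S_3 (6T5, order 18), A_4 x C_2 (6T6, order 24), S_4 (6T8, order 24), S_3 x S_3 (6T9, order 36), S_4 x C_2 (6T11, order 48), (S_3 x S_3) : C_2 (6T13, order 72), PGL(2,5) (6T14, order 120), S_6 (6T16, order 720). By Dedekind's theorem, for a prime p not dividing disc(f) the degrees of the irreducible factors of f mod p form the cycle type of an element of G. Factoring f modulo the 26 such primes p <= 127 (skipping 3, 13, 17, 43, 67, which divide the discriminant), each new pattern first appears at: mod 2: f = (x^6 + x^3 + 1), pattern 6; mod 7: f = (x + 6)(x^2 + 3x + 5)(x^3 + 6x^2 + 3x + 2), pattern 3+2+1; mod 11: f = (x^2 + 3x + 6)(x^4 + 2x^3 + x^2 + 10x + 9), pattern 4+2; mod 31: f = (x + 1)(x + 10)(x^2 + 16x + 30)(x^2 + 29x + 17), pattern 2+2+1+1; mod 61: f = (x + 5)(x + 13)(x + 28)(x + 59)(x^2 + 11x + 39), pattern 2+1+1+1+1; mod 97: f = (x + 19)(x + 35)(x + 66)(x^3 + 68x^2 + 51x + 34), pattern 3+1+1+1; mod 113: f = (x^2 + 51x + 94)(x^2 + 63x + 37)(x^2 + 106x + 77), pattern 2+2+2; mod 127: f = (x^3 + 36x^2 + 84x + 109)(x^3 + 85x^2 + 55x + 1), pattern 3+3. No other pattern occurs in this range, so the set of observed cycle types is {6, 3+2+1, 4+2, 2+2+1+1, 2+1+1+1+1, 3+1+1+1, 2+2+2, 3+3}. The candidates containing elements of all these cycle types are (S_3 x S_3) : C_2 (6T13) of order 72, S_6 (6T16) of order 720; the others are excluded. The observed types are precisely the cycle types that occur in (S_3 x S_3) : C_2 (6T13) (apart from the identity). Each of the other remaining candidates has further cycle types, and by the Chebotarev density theorem the matching factorization patterns would occur for a proportion of primes equal to their share of the group: S_6 (6T16) additionally contains elements of type 5+1, 4+1+1 (234 of its 720 elements, about 32% of primes). None of the 26 primes tested shows any such pattern (for each of these groups the chance of that is below 10^-4), which rules them out. Hence G = (S_3 x S_3) : C_2 (6T13), of order 72. The Galois group (S_3 x S_3) : C_2 (6T13) has order 72, so the splitting field has degree 72 over Q.

72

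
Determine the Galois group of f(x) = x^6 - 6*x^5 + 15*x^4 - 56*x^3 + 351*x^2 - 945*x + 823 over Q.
The polynomial f is an irreducible sextic over Q, so G = Gal(f/Q) is one of the 16 transitive subgroups 6T1, ..., 6T16 of S_6. The discriminant of f is -2200994196714027, which is not a perfect square, so G is not contained in A_6. The transitive groups of degree 6 not contained in A_6 are: C_6 (6T1, order 6), S_3 (6T2, order 6), D_6 (6T3, order 12), C_3 x S_3 (6T5, order 18), A_4 x C_2 (6T6, order 24), S_4 (6T8, order 24), S_3 x S_3 (6T9, order 36), S_4 x C_2 (6T11, order 48), (S_3 x S_3) : C_2 (6T13, order 72), PGL(2,5) (6T14, order 120), S_6 (6T16, order 720). By Dedekind's theorem, for a prime p not dividing disc(f) the degrees of the irreducible factors of f mod p form the cycle type of an element of G. Factoring f modulo the 25 such primes p <= 127 (skipping 3, 11, 13, 17, 43, 109, which divide the discriminant), each new pattern first appears at: mod 2: f = (x^6 + x^4 + x^2 + x + 1), pattern 6; mod 7: f = (x + 2)(x^2 + 3x + 6)(x^3 + 3x^2 + 2x + 5), pattern 3+2+1; mod 23: f = (x^2 + 19x + 20)(x^4 + 21x^3 + 10x^2 + x + 17), pattern 4+2; mod 31: f = (x + 12)(x + 26)(x^2 + 4x + 29)(x^2 + 14x + 19), pattern 2+2+1+1; mod 61: f = (x + 7)(x + 18)(x + 32)(x + 60)(x^2 + 60x + 56), pattern 2+1+1+1+1; mod 97: f = (x + 22)(x + 71)(x + 79)(x^3 + 16x^2 + 91x + 38), pattern 3+1+1+1; mod 113: f = (x^2 + 28x + 45)(x^2 + 93x + 4)(x^2 + 99x + 73), pattern 2+2+2; mod 127: f = (x^3 + 7x^2 + 106x + 7)(x^3 + 114x^2 + 45), pattern 3+3. No other pattern occurs in this range, so the set of observed cycle types is {6, 3+2+1, 4+2, 2+2+1+1, 2+1+1+1+1, 3+1+1+1, 2+2+2, 3+3}. The candidates containing elements of all these cycle types are (S_3 x S_3) : C_2 (6T13) of order 72, S_6 (6T16) of order 720; the others are excluded. The observed types are precisely the cycle types that occur in (S_3 x S_3) : C_2 (6T13) (apart from the identity). Each of the other remaining candidates has further cycle types, and by the Chebotarev density theorem the matching factorization patterns would occur for a proportion of primes equal to their share of the group: S_6 (6T16) additionally contains elements of type 5+1, 4+1+1 (234 of its 720 elements, about 32% of primes). None of the 25 primes tested shows any such pattern (for each of these groups the chance of that is below 10^-4), which rules them out. Hence G = (S_3 x S_3) : C_2 (6T13), of order 72.

(S_3 x S_3) : C_2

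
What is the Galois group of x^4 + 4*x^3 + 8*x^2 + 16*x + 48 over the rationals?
A_4 (order 12)

The polynomial is an irreducible quartic over Q and its discriminant is 12845056 = 3584^2, a perfect square, so the Galois group is contained in A_4. The resolvent cubic y^3 - 8*y^2 - 128*y + 512 is irreducible over Q. An irreducible resolvent with square discriminant gives A_4.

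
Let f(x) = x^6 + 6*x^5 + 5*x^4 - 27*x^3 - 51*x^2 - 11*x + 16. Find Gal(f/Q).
The polynomial f is an irreducible sextic over Q, so G = Gal(f/Q) is one of the 16 transitive subgroups 6T1, ..., 6T16 of S_6. The discriminant of f is 30991489 = 5567^2, a perfect square, so G is contained in A_6. The transitive groups of degree 6 contained in A_6 are: A_4 (6T4, order 12), S_4 (6T7, order 24), (C_3 x C_3) : C_4 (6T10, order 36), PSL(2,5) (6T12, order 60), A_6 (6T15, order 360). By Dedekind's theorem, for a prime p not dividing disc(f) the degrees of the irreducible factors of f mod p form the cycle type of an element of G. Factoring f modulo the 21 such primes p <= 79 (skipping 19, which divides the discriminant), each new pattern first appears at: mod 2: f = (x)(x^5 + x^3 + x^2 + x + 1), pattern 5+1; mod 7: f = (x^3 + x^2 + 3x + 1)(x^3 + 5x^2 + 4x + 2), pattern 3+3; mod 61: f = (x + 38)(x + 60)(x^2 + 13x + 60)(x^2 + 17x + 55), pattern 2+2+1+1. No other pattern occurs in this range, so the set of observed cycle types is {5+1, 3+3, 2+2+1+1}. The candidates containing elements of all these cycle types are PSL(2,5) (6T12) of order 60, A_6 (6T15) of order 360; the others are excluded. The observed types are precisely the cycle types that occur in PSL(2,5) (6T12) (apart from the identity). Each of the other remaining candidates has further cycle types, and by the Chebotarev density theorem the matching factorization patterns would occur for a proportion of primes equal to their share of the group: A_6 (6T15) additionally contains elements of type 4+2, 3+1+1+1 (130 of its 360 elements, about 36% of primes). None of the 21 primes tested shows any such pattern (for each of these groups the chance of that is below 10^-4), which rules them out. Hence G = PSL(2,5) (6T12), of order 60.

PSL(2,5) (order 60)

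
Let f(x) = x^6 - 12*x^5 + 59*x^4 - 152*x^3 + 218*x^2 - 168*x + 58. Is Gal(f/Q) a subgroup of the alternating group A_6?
No

The polynomial is irreducible of degree 6 over Q. Its discriminant is -5120000, which is not a perfect square. A Galois group lies in the alternating group exactly when the discriminant is a square in Q, so the Galois group (S_4) is not contained in A_6.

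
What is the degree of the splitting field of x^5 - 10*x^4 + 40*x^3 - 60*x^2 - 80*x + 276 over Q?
20

The degree of the splitting field over Q equals the order of the Galois group, so first determine the group. The polynomial f is an irreducible quintic over Q, so G = Gal(f/Q) is a transitive subgroup of S_5: one of C_5 (5T1, order 5), D_5 (5T2, order 10), F_20 (5T3, order 20), A_5 (5T4, order 60) or S_5 (5T5, order 120). The discriminant of f is 4992800000, which is not a perfect square, so G is not contained in A_5. The transitive groups of degree 5 not contained in A_5 are: F_20 (5T3, order 20), S_5 (5T5, order 120). By Dedekind's theorem, for a prime p not dividing disc(f) the degrees of the irreducible factors of f mod p form the cycle type of an element of G. Factoring f modulo the 18 such primes p <= 71 (skipping 2, 5, which divide the discriminant), each new pattern first appears at: mod 3: f = (x)(x^4 + 2x^3 + x^2 + 1), pattern 4+1; mod 11: f = (x^5 + x^4 + 7x^3 + 6x^2 + 8x + 1), pattern 5; mod 19: f = (x + 6)(x^2 + 5x + 15)(x^2 + 17x + 17), pattern 2+2+1. No other pattern occurs in this range, so the set of observed cycle types is {4+1, 5, 2+2+1}. The candidates containing elements of all these cycle types are F_20 (5T3) of order 20, S_5 (5T5) of order 120; the others are excluded. The observed types are precisely the cycle types that occur in F_20 (5T3) (apart from the identity). Each of the other remaining candidates has further cycle types, and by the Chebotarev density theorem the matching factorization patterns would occur for a proportion of primes equal to their share of the group: S_5 (5T5) additionally contains elements of type 3+2, 3+1+1, 2+1+1+1 (50 of its 120 elements, about 42% of primes). None of the 18 primes tested shows any such pattern (for each of these groups the chance of that is below 10^-4), which rules them out. Hence G = F_20 (5T3), of order 20. The Galois group F_20 (5T3) has order 20, so the splitting field has degree 20 over Q.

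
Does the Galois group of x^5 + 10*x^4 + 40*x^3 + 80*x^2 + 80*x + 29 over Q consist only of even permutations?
No

The polynomial is irreducible of degree 5 over Q. Its discriminant is 253125, which is not a perfect square. A Galois group lies in the alternating group exactly when the discriminant is a square in Q, so the Galois group (F_20) is not contained in A_5.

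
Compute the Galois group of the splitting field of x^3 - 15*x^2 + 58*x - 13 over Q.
3T2: S_3

The polynomial is an irreducible cubic over Q and its discriminant is -31, which is not a perfect square. For an irreducible cubic, a non-square discriminant gives Galois group S_3.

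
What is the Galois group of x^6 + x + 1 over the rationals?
S_6

The polynomial f is an irreducible sextic over Q, so G = Gal(f/Q) is one of the 16 transitive subgroups 6T1, ..., 6T16 of S_6. The discriminant of f is -43531, which is not a perfect square, so G is not contained in A_6. The transitive groups of degree 6 not contained in A_6 are: C_6 (6T1, order 6), S_3 (6T2, order 6), D_6 (6T3, order 12), C_3 x S_3 (6T5, order 18), A_4 x C_2 (6T6, order 24), S_4 (6T8, order 24), S_3 x S_3 (6T9, order 36), S_4 x C_2 (6T11, order 48), (S_3 x S_3) : C_2 (6T13, order 72), PGL(2,5) (6T14, order 120), S_6 (6T16, order 720). By Dedekind's theorem, for a prime p not dividing disc(f) the degrees of the irreducible factors of f mod p form the cycle type of an element of G. Factoring f modulo the 4 such primes p <= 7, each new pattern first appears at: mod 2: f = (x^6 + x + 1), pattern 6; mod 3: f = (x + 2)(x^2 + 2x + 2)(x^3 + 2x^2 + x + 1), pattern 3+2+1; mod 5: f = (x^3 + 2x^2 + 4x + 4)(x^3 + 3x^2 + 4), pattern 3+3; mod 7: f = (x + 2)(x^5 + 5x^4 + 4x^3 + 6x^2 + 2x + 4), pattern 5+1. No other pattern occurs in this range, so the set of observed cycle types is {6, 3+2+1, 3+3, 5+1}. Among the candidates above, the only group containing elements of all these cycle types is S_6 (6T16); every other candidate lacks at least one of them. Hence G = S_6 (6T16), of order 720.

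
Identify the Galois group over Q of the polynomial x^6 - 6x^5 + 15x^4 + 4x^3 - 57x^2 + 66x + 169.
C_3 x S_3 (also written G18)

The polynomial f is an irreducible sextic over Q, so G = Gal(f/Q) is one of the 16 transitive subgroups 6T1, ..., 6T16 of S_6. The discriminant of f is -190210142896128, which is not a perfect square, so G is not contained in A_6. The transitive groups of degree 6 not contained in A_6 are: C_6 (6T1, order 6), S_3 (6T2, order 6), D_6 (6T3, order 12), C_3 x S_3 (6T5, order 18), A_4 x C_2 (6T6, order 24), S_4 (6T8, order 24), S_3 x S_3 (6T9, order 36), S_4 x C_2 (6T11, order 48), (S_3 x S_3) : C_2 (6T13, order 72), PGL(2,5) (6T14, order 120), S_6 (6T16, order 720). By Dedekind's theorem, for a prime p not dividing disc(f) the degrees of the irreducible factors of f mod p form the cycle type of an element of G. Factoring f modulo the 33 such primes p <= 149 (skipping 2, 3, which divide the discriminant), each new pattern first appears at: mod 5: f = (x^6 + 4x^5 + 4x^3 + 3x^2 + x + 4), pattern 6; mod 7: f = (x + 2)(x + 4)(x + 5)(x^3 + 4x^2 + 3x + 3), pattern 3+1+1+1; mod 17: f = (x^2 + 7x + 3)(x^2 + 8x + 2)(x^2 + 13x + 14), pattern 2+2+2; mod 19: f = (x^3 + 16x^2 + 3x + 8)(x^3 + 16x^2 + 3x + 14), pattern 3+3; mod 73: f = (x + 10)(x + 12)(x + 14)(x + 28)(x + 30)(x + 46), pattern 1+1+1+1+1+1. No other pattern occurs in this range, so the set of observed cycle types is {6, 3+1+1+1, 2+2+2, 3+3, 1+1+1+1+1+1}. The candidates containing elements of all these cycle types are C_3 x S_3 (6T5) of order 18, S_3 x S_3 (6T9) of order 36, (S_3 x S_3) : C_2 (6T13) of order 72, S_6 (6T16) of order 720; the others are excluded. The observed types are precisely the cycle types that occur in C_3 x S_3 (6T5). Each of the other remaining candidates has further cycle types, and by the Chebotarev density theorem the matching factorization patterns would occur for a proportion of primes equal to their share of the group: S_3 x S_3 (6T9) additionally contains elements of type 2+2+1+1 (9 of its 36 elements, about 25% of primes); (S_3 x S_3) : C_2 (6T13) additionally contains elements of type 4+2, 3+2+1, 2+2+1+1, 2+1+1+1+1 (45 of its 72 elements, about 62% of primes); S_6 (6T16) additionally contains elements of type 5+1, 4+2, 4+1+1, 3+2+1, 2+2+1+1, 2+1+1+1+1 (504 of its 720 elements, about 70% of primes). None of the 33 primes tested shows any such pattern (for each of these groups the chance of that is below 10^-4), which rules them out. Hence G = C_3 x S_3 (6T5), of order 18.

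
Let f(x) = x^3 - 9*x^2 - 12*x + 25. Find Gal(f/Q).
C_3 (order 3)

The polynomial is an irreducible cubic over Q and its discriminant is 123201 = 351^2, a perfect square. For an irreducible cubic, a square discriminant forces the Galois group to be A_3, the cyclic group of order 3.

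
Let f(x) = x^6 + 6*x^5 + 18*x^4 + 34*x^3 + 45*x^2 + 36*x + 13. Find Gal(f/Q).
The polynomial f is an irreducible sextic over Q, so G = Gal(f/Q) is one of the 16 transitive subgroups 6T1, ..., 6T16 of S_6. The discriminant of f is -16003008, which is not a perfect square, so G is not contained in A_6. The transitive groups of degree 6 not contained in A_6 are: C_6 (6T1, order 6), S_3 (6T2, order 6), D_6 (6T3, order 12), C_3 x S_3 (6T5, order 18), A_4 x C_2 (6T6, order 24), S_4 (6T8, order 24), S_3 x S_3 (6T9, order 36), S_4 x C_2 (6T11, order 48), (S_3 x S_3) : C_2 (6T13, order 72), PGL(2,5) (6T14, order 120), S_6 (6T16, order 720). By Dedekind's theorem, for a prime p not dividing disc(f) the degrees of the irreducible factors of f mod p form the cycle type of an element of G. Factoring f modulo the 21 such primes p <= 89 (skipping 2, 3, 7, which divide the discriminant), each new pattern first appears at: mod 5: f = (x^6 + x^5 + 3x^4 + 4x^3 + x + 3), pattern 6; mod 11: f = (x + 3)(x^5 + 3x^4 + 9x^3 + 7x^2 + 2x + 8), pattern 5+1; mod 13: f = (x)(x + 9)(x^4 + 10x^3 + 6x^2 + 6x + 4), pattern 4+1+1; mod 23: f = (x + 17)(x + 21)(x^2 + 17x + 10)(x^2 + 20x + 21), pattern 2+2+1+1; mod 43: f = (x^3 + 22x^2 + 39x + 16)(x^3 + 27x^2 + 30x + 25), pattern 3+3; mod 61: f = (x^2 + 16x + 13)(x^2 + 20x + 31)(x^2 + 31x + 2), pattern 2+2+2. No other pattern occurs in this range, so the set of observed cycle types is {6, 5+1, 4+1+1, 2+2+1+1, 3+3, 2+2+2}. The candidates containing elements of all these cycle types are PGL(2,5) (6T14) of order 120, S_6 (6T16) of order 720; the others are excluded. The observed types are precisely the cycle types that occur in PGL(2,5) (6T14) (apart from the identity). Each of the other remaining candidates has further cycle types, and by the Chebotarev density theorem the matching factorization patterns would occur for a proportion of primes equal to their share of the group: S_6 (6T16) additionally contains elements of type 4+2, 3+2+1, 3+1+1+1, 2+1+1+1+1 (265 of its 720 elements, about 37% of primes). None of the 21 primes tested shows any such pattern (for each of these groups the chance of that is below 10^-4), which rules them out. Hence G = PGL(2,5) (6T14), of order 120.

6T14: PGL(2,5)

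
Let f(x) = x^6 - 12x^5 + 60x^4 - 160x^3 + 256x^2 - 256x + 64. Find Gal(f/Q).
The polynomial f is an irreducible sextic over Q, so G = Gal(f/Q) is one of the 16 transitive subgroups 6T1, ..., 6T16 of S_6. The discriminant of f is 66039417143296 = 8126464^2, a perfect square, so G is contained in A_6. The transitive groups of degree 6 contained in A_6 are: A_4 (6T4, order 12), S_4 (6T7, order 24), (C_3 x C_3) : C_4 (6T10, order 36), PSL(2,5) (6T12, order 60), A_6 (6T15, order 360). By Dedekind's theorem, for a prime p not dividing disc(f) the degrees of the irreducible factors of f mod p form the cycle type of an element of G. Factoring f modulo the 79 such primes p <= 419 (skipping 2, 31, which divide the discriminant), each new pattern first appears at: mod 3: f = (x^2 + 2x + 2)(x^4 + x^3 + 2x^2 + 2x + 2), pattern 4+2; mod 5: f = (x^3 + x^2 + x + 3)(x^3 + 2x^2 + 2x + 3), pattern 3+3; mod 11: f = (x + 3)(x + 4)(x^2 + 4x + 5)(x^2 + 10x + 4), pattern 2+2+1+1; mod 67: f = (x + 2)(x + 4)(x + 20)(x + 43)(x + 59)(x + 61), pattern 1+1+1+1+1+1. No other pattern occurs in this range, so the set of observed cycle types is {4+2, 3+3, 2+2+1+1, 1+1+1+1+1+1}. The candidates containing elements of all these cycle types are S_4 (6T7) of order 24, (C_3 x C_3) : C_4 (6T10) of order 36, A_6 (6T15) of order 360; the others are excluded. The observed types are precisely the cycle types that occur in S_4 (6T7). Each of the other remaining candidates has further cycle types, and by the Chebotarev density theorem the matching factorization patterns would occur for a proportion of primes equal to their share of the group: (C_3 x C_3) : C_4 (6T10) additionally contains elements of type 3+1+1+1 (4 of its 36 elements, about 11% of primes); A_6 (6T15) additionally contains elements of type 5+1, 3+1+1+1 (184 of its 360 elements, about 51% of primes). None of the 79 primes tested shows any such pattern (for each of these groups the chance of that is below 10^-4), which rules them out. Hence G = S_4 (6T7), of order 24.

S_4 (order 24)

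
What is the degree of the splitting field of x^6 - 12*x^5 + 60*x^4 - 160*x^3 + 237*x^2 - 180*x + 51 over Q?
The degree of the splitting field over Q equals the order of the Galois group, so first determine the group. The polynomial f is an irreducible sextic over Q, so G = Gal(f/Q) is one of the 16 transitive subgroups 6T1, ..., 6T16 of S_6. The discriminant of f is 419904 = 648^2, a perfect square, so G is contained in A_6. The transitive groups of degree 6 contained in A_6 are: A_4 (6T4, order 12), S_4 (6T7, order 24), (C_3 x C_3) : C_4 (6T10, order 36), PSL(2,5) (6T12, order 60), A_6 (6T15, order 360). By Dedekind's theorem, for a prime p not dividing disc(f) the degrees of the irreducible factors of f mod p form the cycle type of an element of G. Factoring f modulo the 33 such primes p <= 149 (skipping 2, 3, which divide the discriminant), each new pattern first appears at: mod 5: f = (x^3 + x + 1)(x^3 + 3x^2 + 4x + 1), pattern 3+3; mod 17: f = (x)(x + 13)(x^2 + 13x + 1)(x^2 + 13x + 11), pattern 2+2+1+1; mod 71: f = (x + 2)(x + 3)(x + 30)(x + 37)(x + 64)(x + 65), pattern 1+1+1+1+1+1. No other pattern occurs in this range, so the set of observed cycle types is {3+3, 2+2+1+1, 1+1+1+1+1+1}. The candidates containing elements of all these cycle types are A_4 (6T4) of order 12, S_4 (6T7) of order 24, (C_3 x C_3) : C_4 (6T10) of order 36, PSL(2,5) (6T12) of order 60, A_6 (6T15) of order 360; the others are excluded. The observed types are precisely the cycle types that occur in A_4 (6T4). Each of the other remaining candidates has further cycle types, and by the Chebotarev density theorem the matching factorization patterns would occur for a proportion of primes equal to their share of the group: S_4 (6T7) additionally contains elements of type 4+2 (6 of its 24 elements, about 25% of primes); (C_3 x C_3) : C_4 (6T10) additionally contains elements of type 4+2, 3+1+1+1 (22 of its 36 elements, about 61% of primes); PSL(2,5) (6T12) additionally contains elements of type 5+1 (24 of its 60 elements, about 40% of primes); A_6 (6T15) additionally contains elements of type 5+1, 4+2, 3+1+1+1 (274 of its 360 elements, about 76% of primes). None of the 33 primes tested shows any such pattern (for each of these groups the chance of that is below 10^-4), which rules them out. Hence G = A_4 (6T4), of order 12. The Galois group A_4 (6T4) has order 12, so the splitting field has degree 12 over Q.

12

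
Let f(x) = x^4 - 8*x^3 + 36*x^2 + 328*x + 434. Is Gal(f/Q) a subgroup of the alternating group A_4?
The polynomial is irreducible of degree 4 over Q. Its discriminant is -6642894848, which is not a perfect square. A Galois group lies in the alternating group exactly when the discriminant is a square in Q, so the Galois group (D_4) is not contained in A_4.

No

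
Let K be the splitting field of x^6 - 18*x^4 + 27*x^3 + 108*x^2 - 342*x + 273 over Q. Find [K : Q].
The degree of the splitting field over Q equals the order of the Galois group, so first determine the group. The polynomial f is an irreducible sextic over Q, so G = Gal(f/Q) is one of the 16 transitive subgroups 6T1, ..., 6T16 of S_6. The discriminant of f is -152796047606667, which is not a perfect square, so G is not contained in A_6. The transitive groups of degree 6 not contained in A_6 are: C_6 (6T1, order 6), S_3 (6T2, order 6), D_6 (6T3, order 12), C_3 x S_3 (6T5, order 18), A_4 x C_2 (6T6, order 24), S_4 (6T8, order 24), S_3 x S_3 (6T9, order 36), S_4 x C_2 (6T11, order 48), (S_3 x S_3) : C_2 (6T13, order 72), PGL(2,5) (6T14, order 120), S_6 (6T16, order 720). By Dedekind's theorem, for a prime p not dividing disc(f) the degrees of the irreducible factors of f mod p form the cycle type of an element of G. Factoring f modulo the 33 such primes p <= 149 (skipping 3, 43, which divide the discriminant), each new pattern first appears at: mod 2: f = (x^6 + x^3 + 1), pattern 6; mod 7: f = (x)(x + 1)(x + 6)(x^3 + 4x + 6), pattern 3+1+1+1; mod 17: f = (x^2 + 2x + 12)(x^2 + 4x + 11)(x^2 + 11x + 4), pattern 2+2+2; mod 19: f = (x^3 + 3x + 1)(x^3 + 17x + 7), pattern 3+3; mod 73: f = (x + 2)(x + 23)(x + 34)(x + 37)(x + 53)(x + 70), pattern 1+1+1+1+1+1. No other pattern occurs in this range, so the set of observed cycle types is {6, 3+1+1+1, 2+2+2, 3+3, 1+1+1+1+1+1}. The candidates containing elements of all these cycle types are C_3 x S_3 (6T5) of order 18, S_3 x S_3 (6T9) of order 36, (S_3 x S_3) : C_2 (6T13) of order 72, S_6 (6T16) of order 720; the others are excluded. The observed types are precisely the cycle types that occur in C_3 x S_3 (6T5). Each of the other remaining candidates has further cycle types, and by the Chebotarev density theorem the matching factorization patterns would occur for a proportion of primes equal to their share of the group: S_3 x S_3 (6T9) additionally contains elements of type 2+2+1+1 (9 of its 36 elements, about 25% of primes); (S_3 x S_3) : C_2 (6T13) additionally contains elements of type 4+2, 3+2+1, 2+2+1+1, 2+1+1+1+1 (45 of its 72 elements, about 62% of primes); S_6 (6T16) additionally contains elements of type 5+1, 4+2, 4+1+1, 3+2+1, 2+2+1+1, 2+1+1+1+1 (504 of its 720 elements, about 70% of primes). None of the 33 primes tested shows any such pattern (for each of these groups the chance of that is below 10^-4), which rules them out. Hence G = C_3 x S_3 (6T5), of order 18. The Galois group C_3 x S_3 (6T5) has order 18, so the splitting field has degree 18 over Q.

18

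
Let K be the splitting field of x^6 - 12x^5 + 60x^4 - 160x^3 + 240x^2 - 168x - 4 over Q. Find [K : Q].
360

The degree of the splitting field over Q equals the order of the Galois group, so first determine the group. The polynomial f is an irreducible sextic over Q, so G = Gal(f/Q) is one of the 16 transitive subgroups 6T1, ..., 6T16 of S_6. The discriminant of f is 746496000000 = 864000^2, a perfect square, so G is contained in A_6. The transitive groups of degree 6 contained in A_6 are: A_4 (6T4, order 12), S_4 (6T7, order 24), (C_3 x C_3) : C_4 (6T10, order 36), PSL(2,5) (6T12, order 60), A_6 (6T15, order 360). By Dedekind's theorem, for a prime p not dividing disc(f) the degrees of the irreducible factors of f mod p form the cycle type of an element of G. Factoring f modulo the 6 such primes p <= 23 (skipping 2, 3, 5, which divide the discriminant), each new pattern first appears at: mod 7: f = (x + 1)(x^5 + x^4 + 3x^3 + 5x^2 + 4x + 3), pattern 5+1; mod 23: f = (x + 5)(x + 10)(x + 19)(x^3 + x + 6), pattern 3+1+1+1. No other pattern occurs in this range, so the set of observed cycle types is {5+1, 3+1+1+1}. Among the candidates above, the only group containing elements of all these cycle types is A_6 (6T15) — each of A_4 (6T4), S_4 (6T7), (C_3 x C_3) : C_4 (6T10), PSL(2,5) (6T12) lacks at least one of them. Hence G = A_6 (6T15), of order 360. The Galois group A_6 (6T15) has order 360, so the splitting field has degree 360 over Q.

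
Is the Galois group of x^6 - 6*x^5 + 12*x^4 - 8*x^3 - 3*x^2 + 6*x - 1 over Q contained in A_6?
No

The polynomial is irreducible of degree 6 over Q. Its discriminant is -419904, which is not a perfect square. A Galois group lies in the alternating group exactly when the discriminant is a square in Q, so the Galois group (A_4 x C_2) is not contained in A_6.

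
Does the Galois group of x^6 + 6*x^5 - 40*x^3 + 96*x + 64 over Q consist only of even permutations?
The polynomial is irreducible of degree 6 over Q. Its discriminant is -37572373905408, which is not a perfect square. A Galois group lies in the alternating group exactly when the discriminant is a square in Q, so the Galois group (S_3) is not contained in A_6.

No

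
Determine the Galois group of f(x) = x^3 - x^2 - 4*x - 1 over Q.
C_3 (also written C3)

The polynomial is an irreducible cubic over Q and its discriminant is 169 = 13^2, a perfect square. For an irreducible cubic, a square discriminant forces the Galois group to be A_3, the cyclic group of order 3.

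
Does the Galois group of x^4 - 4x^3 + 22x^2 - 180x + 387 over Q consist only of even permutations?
The polynomial is irreducible of degree 4 over Q. Its discriminant is 366446592, which is not a perfect square. A Galois group lies in the alternating group exactly when the discriminant is a square in Q, so the Galois group (D_4) is not contained in A_4.

No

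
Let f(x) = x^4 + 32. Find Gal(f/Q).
The polynomial is an irreducible quartic over Q and its discriminant is 8388608, which is not a perfect square, so the Galois group is not contained in A_4. The resolvent cubic y^3 - 128*y has exactly one rational root, so the Galois group is C_4 or D_4. The quartic remains irreducible over Q(sqrt(disc)), so the group is D_4.

4T3: D_4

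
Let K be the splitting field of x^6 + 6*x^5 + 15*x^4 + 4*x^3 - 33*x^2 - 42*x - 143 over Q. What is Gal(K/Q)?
The polynomial f is an irreducible sextic over Q, so G = Gal(f/Q) is one of the 16 transitive subgroups 6T1, ..., 6T16 of S_6. The discriminant of f is 5410421842378752, which is not a perfect square, so G is not contained in A_6. The transitive groups of degree 6 not contained in A_6 are: C_6 (6T1, order 6), S_3 (6T2, order 6), D_6 (6T3, order 12), C_3 x S_3 (6T5, order 18), A_4 x C_2 (6T6, order 24), S_4 (6T8, order 24), S_3 x S_3 (6T9, order 36), S_4 x C_2 (6T11, order 48), (S_3 x S_3) : C_2 (6T13, order 72), PGL(2,5) (6T14, order 120), S_6 (6T16, order 720). By Dedekind's theorem, for a prime p not dividing disc(f) the degrees of the irreducible factors of f mod p form the cycle type of an element of G. Factoring f modulo the 23 such primes p <= 97 (skipping 2, 3, which divide the discriminant), each new pattern first appears at: mod 5: f = (x^6 + x^5 + 4x^3 + 2x^2 + 3x + 2), pattern 6; mod 11: f = (x)(x + 7)(x^2 + 3x + 3)(x^2 + 7x + 9), pattern 2+2+1+1; mod 13: f = (x)(x + 5)(x + 11)(x^3 + 3x^2 + 3x + 12), pattern 3+1+1+1; mod 31: f = (x^2 + 18x + 20)(x^2 + 20x + 1)(x^2 + 30x + 13), pattern 2+2+2; mod 97: f = (x^3 + 3x^2 + 3x + 10)(x^3 + 3x^2 + 3x + 73), pattern 3+3. No other pattern occurs in this range, so the set of observed cycle types is {6, 2+2+1+1, 3+1+1+1, 2+2+2, 3+3}. The candidates containing elements of all these cycle types are S_3 x S_3 (6T9) of order 36, (S_3 x S_3) : C_2 (6T13) of order 72, S_6 (6T16) of order 720; the others are excluded. The observed types are precisely the cycle types that occur in S_3 x S_3 (6T9) (apart from the identity). Each of the other remaining candidates has further cycle types, and by the Chebotarev density theorem the matching factorization patterns would occur for a proportion of primes equal to their share of the group: (S_3 x S_3) : C_2 (6T13) additionally contains elements of type 4+2, 3+2+1, 2+1+1+1+1 (36 of its 72 elements, about 50% of primes); S_6 (6T16) additionally contains elements of type 5+1, 4+2, 4+1+1, 3+2+1, 2+1+1+1+1 (459 of its 720 elements, about 64% of primes). None of the 23 primes tested shows any such pattern (for each of these groups the chance of that is below 10^-4), which rules them out. Hence G = S_3 x S_3 (6T9), of order 36.

S_3 x S_3, the direct product S_3 x S_3 in its degree-6 action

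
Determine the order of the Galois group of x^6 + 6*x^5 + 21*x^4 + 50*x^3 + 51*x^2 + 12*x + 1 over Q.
36

The degree of the splitting field over Q equals the order of the Galois group, so first determine the group. The polynomial f is an irreducible sextic over Q, so G = Gal(f/Q) is one of the 16 transitive subgroups 6T1, ..., 6T16 of S_6. The discriminant of f is 14154124032, which is not a perfect square, so G is not contained in A_6. The transitive groups of degree 6 not contained in A_6 are: C_6 (6T1, order 6), S_3 (6T2, order 6), D_6 (6T3, order 12), C_3 x S_3 (6T5, order 18), A_4 x C_2 (6T6, order 24), S_4 (6T8, order 24), S_3 x S_3 (6T9, order 36), S_4 x C_2 (6T11, order 48), (S_3 x S_3) : C_2 (6T13, order 72), PGL(2,5) (6T14, order 120), S_6 (6T16, order 720). By Dedekind's theorem, for a prime p not dividing disc(f) the degrees of the irreducible factors of f mod p form the cycle type of an element of G. Factoring f modulo the 22 such primes p <= 97 (skipping 2, 3, 53, which divide the discriminant), each new pattern first appears at: mod 5: f = (x^6 + x^5 + x^4 + x^2 + 2x + 1), pattern 6; mod 11: f = (x + 2)(x + 9)(x^2 + x + 8)(x^2 + 5x + 1), pattern 2+2+1+1; mod 13: f = (x + 4)(x + 5)(x + 7)(x^3 + 3x^2 + 7x + 4), pattern 3+1+1+1; mod 31: f = (x^2 + 3x + 20)(x^2 + 8x + 21)(x^2 + 26x + 11), pattern 2+2+2; mod 97: f = (x^3 + 3x^2 + 36x + 47)(x^3 + 3x^2 + 73x + 64), pattern 3+3. No other pattern occurs in this range, so the set of observed cycle types is {6, 2+2+1+1, 3+1+1+1, 2+2+2, 3+3}. The candidates containing elements of all these cycle types are S_3 x S_3 (6T9) of order 36, (S_3 x S_3) : C_2 (6T13) of order 72, S_6 (6T16) of order 720; the others are excluded. The observed types are precisely the cycle types that occur in S_3 x S_3 (6T9) (apart from the identity). Each of the other remaining candidates has further cycle types, and by the Chebotarev density theorem the matching factorization patterns would occur for a proportion of primes equal to their share of the group: (S_3 x S_3) : C_2 (6T13) additionally contains elements of type 4+2, 3+2+1, 2+1+1+1+1 (36 of its 72 elements, about 50% of primes); S_6 (6T16) additionally contains elements of type 5+1, 4+2, 4+1+1, 3+2+1, 2+1+1+1+1 (459 of its 720 elements, about 64% of primes). None of the 22 primes tested shows any such pattern (for each of these groups the chance of that is below 10^-4), which rules them out. Hence G = S_3 x S_3 (6T9), of order 36. The Galois group S_3 x S_3 (6T9) has order 36, so the splitting field has degree 36 over Q.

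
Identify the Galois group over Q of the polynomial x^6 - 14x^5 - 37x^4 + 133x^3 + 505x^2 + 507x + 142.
The polynomial f is an irreducible sextic over Q, so G = Gal(f/Q) is one of the 16 transitive subgroups 6T1, ..., 6T16 of S_6. The discriminant of f is 30991489 = 5567^2, a perfect square, so G is contained in A_6. The transitive groups of degree 6 contained in A_6 are: A_4 (6T4, order 12), S_4 (6T7, order 24), (C_3 x C_3) : C_4 (6T10, order 36), PSL(2,5) (6T12, order 60), A_6 (6T15, order 360). By Dedekind's theorem, for a prime p not dividing disc(f) the degrees of the irreducible factors of f mod p form the cycle type of an element of G. Factoring f modulo the 21 such primes p <= 79 (skipping 19, which divides the discriminant), each new pattern first appears at: mod 2: f = (x)(x^5 + x^3 + x^2 + x + 1), pattern 5+1; mod 7: f = (x^3 + 3x^2 + 3x + 5)(x^3 + 4x^2 + 4x + 6), pattern 3+3; mod 61: f = (x + 48)(x + 54)(x^2 + 7x + 25)(x^2 + 60x + 35), pattern 2+2+1+1. No other pattern occurs in this range, so the set of observed cycle types is {5+1, 3+3, 2+2+1+1}. The candidates containing elements of all these cycle types are PSL(2,5) (6T12) of order 60, A_6 (6T15) of order 360; the others are excluded. The observed types are precisely the cycle types that occur in PSL(2,5) (6T12) (apart from the identity). Each of the other remaining candidates has further cycle types, and by the Chebotarev density theorem the matching factorization patterns would occur for a proportion of primes equal to their share of the group: A_6 (6T15) additionally contains elements of type 4+2, 3+1+1+1 (130 of its 360 elements, about 36% of primes). None of the 21 primes tested shows any such pattern (for each of these groups the chance of that is below 10^-4), which rules them out. Hence G = PSL(2,5) (6T12), of order 60.

PSL(2,5) (also written A5(6))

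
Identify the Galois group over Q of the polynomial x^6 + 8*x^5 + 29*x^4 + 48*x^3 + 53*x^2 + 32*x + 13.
The polynomial f is an irreducible sextic over Q, so G = Gal(f/Q) is one of the 16 transitive subgroups 6T1, ..., 6T16 of S_6. The discriminant of f is -4014080000, which is not a perfect square, so G is not contained in A_6. The transitive groups of degree 6 not contained in A_6 are: C_6 (6T1, order 6), S_3 (6T2, order 6), D_6 (6T3, order 12), C_3 x S_3 (6T5, order 18), A_4 x C_2 (6T6, order 24), S_4 (6T8, order 24), S_3 x S_3 (6T9, order 36), S_4 x C_2 (6T11, order 48), (S_3 x S_3) : C_2 (6T13, order 72), PGL(2,5) (6T14, order 120), S_6 (6T16, order 720). By Dedekind's theorem, for a prime p not dividing disc(f) the degrees of the irreducible factors of f mod p form the cycle type of an element of G. Factoring f modulo the 22 such primes p <= 97 (skipping 2, 5, 7, which divide the discriminant), each new pattern first appears at: mod 3: f = (x^3 + 2x + 1)(x^3 + 2x^2 + 1), pattern 3+3; mod 13: f = (x)(x + 8)(x^4 + 3x^2 + 11x + 4), pattern 4+1+1; mod 37: f = (x^2 + 16x + 32)(x^2 + 32x + 19)(x^2 + 34x + 17), pattern 2+2+2; mod 43: f = (x + 4)(x + 28)(x^2 + 25x + 5)(x^2 + 37x + 13), pattern 2+2+1+1. No other pattern occurs in this range, so the set of observed cycle types is {3+3, 4+1+1, 2+2+2, 2+2+1+1}. The candidates containing elements of all these cycle types are S_4 (6T8) of order 24, S_4 x C_2 (6T11) of order 48, PGL(2,5) (6T14) of order 120, S_6 (6T16) of order 720; the others are excluded. The observed types are precisely the cycle types that occur in S_4 (6T8) (apart from the identity). Each of the other remaining candidates has further cycle types, and by the Chebotarev density theorem the matching factorization patterns would occur for a proportion of primes equal to their share of the group: S_4 x C_2 (6T11) additionally contains elements of type 6, 4+2, 2+1+1+1+1 (17 of its 48 elements, about 35% of primes); PGL(2,5) (6T14) additionally contains elements of type 6, 5+1 (44 of its 120 elements, about 37% of primes); S_6 (6T16) additionally contains elements of type 6, 5+1, 4+2, 3+2+1, 3+1+1+1, 2+1+1+1+1 (529 of its 720 elements, about 73% of primes). None of the 22 primes tested shows any such pattern (for each of these groups the chance of that is below 10^-4), which rules them out. Hence G = S_4 (6T8), of order 24.

6T8: S_4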